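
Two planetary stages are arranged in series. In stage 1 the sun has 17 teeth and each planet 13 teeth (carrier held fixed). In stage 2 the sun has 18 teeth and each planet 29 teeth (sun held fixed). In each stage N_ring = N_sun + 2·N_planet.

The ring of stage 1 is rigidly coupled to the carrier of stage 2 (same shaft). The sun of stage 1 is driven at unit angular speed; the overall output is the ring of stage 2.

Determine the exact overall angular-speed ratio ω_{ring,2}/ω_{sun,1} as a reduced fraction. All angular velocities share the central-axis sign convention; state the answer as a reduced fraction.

-799/1634

Stage 1: N_ring = 17 + 2·13 = 43
Stage 1: 17(ω_s−ω_c) = −43(ω_r−ω_c),  ω_c=0, ω_s=1
Stage 1: ω_r = 0 − (17/43)(1−0) = -17/43
  ⇒ ω_r¹/ω_s¹ = -17/43
Stage 2: N_ring = 18 + 2·29 = 76
Stage 2: 18(ω_s−ω_c) = −76(ω_r−ω_c),  ω_s=0, ω_c=1
Stage 2: ω_r = 1 − (18/76)(0−1) = 47/38
  ⇒ ω_r²/ω_c² = 47/38
Coupling ω_c² = ω_r¹ ⇒ overall = -17/43 × 47/38 = -799/1634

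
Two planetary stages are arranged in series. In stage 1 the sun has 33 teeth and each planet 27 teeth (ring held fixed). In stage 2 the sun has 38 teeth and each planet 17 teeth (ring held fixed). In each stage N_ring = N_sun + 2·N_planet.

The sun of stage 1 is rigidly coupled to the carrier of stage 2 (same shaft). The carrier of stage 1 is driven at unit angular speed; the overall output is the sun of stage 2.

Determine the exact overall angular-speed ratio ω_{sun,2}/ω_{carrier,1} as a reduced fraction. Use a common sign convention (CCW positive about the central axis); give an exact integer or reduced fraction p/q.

Stage 1: N_ring = 33 + 2·27 = 87
Stage 1: 33(ω_s−ω_c) = −87(ω_r−ω_c),  ω_r=0, ω_c=1
Stage 1: ω_s = 1 − (87/33)(0−1) = 40/11
  ⇒ ω_s¹/ω_c¹ = 40/11
Stage 2: N_ring = 38 + 2·17 = 72
Stage 2: 38(ω_s−ω_c) = −72(ω_r−ω_c),  ω_r=0, ω_c=1
Stage 2: ω_s = 1 − (72/38)(0−1) = 55/19
  ⇒ ω_s²/ω_c² = 55/19
Coupling ω_c² = ω_s¹ ⇒ overall = 40/11 × 55/19 = 200/19

200/19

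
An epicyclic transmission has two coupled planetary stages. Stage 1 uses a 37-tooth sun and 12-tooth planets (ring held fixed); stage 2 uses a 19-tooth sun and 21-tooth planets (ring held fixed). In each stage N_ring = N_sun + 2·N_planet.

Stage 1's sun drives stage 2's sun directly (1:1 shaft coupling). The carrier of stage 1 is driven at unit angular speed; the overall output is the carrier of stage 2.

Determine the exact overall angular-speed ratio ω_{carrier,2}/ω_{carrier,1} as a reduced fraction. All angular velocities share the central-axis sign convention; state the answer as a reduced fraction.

931/1480

Stage 1: N_ring = 37 + 2·12 = 61
Stage 1: 37(ω_s−ω_c) = −61(ω_r−ω_c),  ω_r=0, ω_c=1
Stage 1: ω_s = 1 − (61/37)(0−1) = 98/37
  ⇒ ω_s¹/ω_c¹ = 98/37
Stage 2: N_ring = 19 + 2·21 = 61
Stage 2: 19(ω_s−ω_c) = −61(ω_r−ω_c),  ω_r=0, ω_s=1
Stage 2: 19(1−ω_c) = −61(0−ω_c)  ⇒  80ω_c = 19  ⇒  ω_c = 19/80
  ⇒ ω_c²/ω_s² = 19/80
Coupling ω_s² = ω_s¹ ⇒ overall = 98/37 × 19/80 = 931/1480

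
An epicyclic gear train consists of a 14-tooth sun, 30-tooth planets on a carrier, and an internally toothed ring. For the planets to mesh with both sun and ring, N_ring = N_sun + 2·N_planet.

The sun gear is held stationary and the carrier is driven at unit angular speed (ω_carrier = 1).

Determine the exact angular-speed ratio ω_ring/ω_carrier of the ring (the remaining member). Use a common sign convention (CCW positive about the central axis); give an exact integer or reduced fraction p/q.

44/37

N_ring = 14 + 2·30 = 74
14(ω_s−ω_c) = −74(ω_r−ω_c),  ω_s=0, ω_c=1
ω_r = 1 − (14/74)(0−1) = 44/37
ω_r/ω_c = 44/37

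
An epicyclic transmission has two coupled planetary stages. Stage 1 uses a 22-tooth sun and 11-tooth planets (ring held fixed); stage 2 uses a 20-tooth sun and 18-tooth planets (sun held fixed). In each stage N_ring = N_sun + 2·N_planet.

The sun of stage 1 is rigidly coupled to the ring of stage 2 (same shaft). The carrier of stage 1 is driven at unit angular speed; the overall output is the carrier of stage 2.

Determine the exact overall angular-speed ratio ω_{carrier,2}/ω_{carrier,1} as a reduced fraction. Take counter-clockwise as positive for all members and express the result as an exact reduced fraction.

42/19

Stage 1: N_ring = 22 + 2·11 = 44
Stage 1: 22(ω_s−ω_c) = −44(ω_r−ω_c),  ω_r=0, ω_c=1
Stage 1: ω_s = 1 − (44/22)(0−1) = 3
  ⇒ ω_s¹/ω_c¹ = 3
Stage 2: N_ring = 20 + 2·18 = 56
Stage 2: 20(ω_s−ω_c) = −56(ω_r−ω_c),  ω_s=0, ω_r=1
Stage 2: 20(0−ω_c) = −56(1−ω_c)  ⇒  76ω_c = 56  ⇒  ω_c = 14/19
  ⇒ ω_c²/ω_r² = 14/19
Coupling ω_r² = ω_s¹ ⇒ overall = 3 × 14/19 = 42/19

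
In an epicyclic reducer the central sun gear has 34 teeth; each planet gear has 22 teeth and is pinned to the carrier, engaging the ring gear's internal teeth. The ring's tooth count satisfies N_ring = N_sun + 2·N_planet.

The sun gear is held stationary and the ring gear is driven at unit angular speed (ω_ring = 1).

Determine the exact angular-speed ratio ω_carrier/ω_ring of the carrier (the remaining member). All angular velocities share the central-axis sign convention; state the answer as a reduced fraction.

N_ring = 34 + 2·22 = 78
34(ω_s−ω_c) = −78(ω_r−ω_c),  ω_s=0, ω_r=1
34(0−ω_c) = −78(1−ω_c)  ⇒  112ω_c = 78  ⇒  ω_c = 39/56
ω_c/ω_r = 39/56

39/56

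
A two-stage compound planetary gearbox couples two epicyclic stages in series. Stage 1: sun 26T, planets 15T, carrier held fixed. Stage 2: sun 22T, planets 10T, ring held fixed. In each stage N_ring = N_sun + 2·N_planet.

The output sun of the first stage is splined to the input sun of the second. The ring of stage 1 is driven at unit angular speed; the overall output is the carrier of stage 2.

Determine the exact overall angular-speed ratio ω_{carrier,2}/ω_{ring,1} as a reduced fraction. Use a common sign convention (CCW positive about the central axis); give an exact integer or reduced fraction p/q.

Stage 1: N_ring = 26 + 2·15 = 56
Stage 1: 26(ω_s−ω_c) = −56(ω_r−ω_c),  ω_c=0, ω_r=1
Stage 1: ω_s = 0 − (56/26)(1−0) = -28/13
  ⇒ ω_s¹/ω_r¹ = -28/13
Stage 2: N_ring = 22 + 2·10 = 42
Stage 2: 22(ω_s−ω_c) = −42(ω_r−ω_c),  ω_r=0, ω_s=1
Stage 2: 22(1−ω_c) = −42(0−ω_c)  ⇒  64ω_c = 22  ⇒  ω_c = 11/32
  ⇒ ω_c²/ω_s² = 11/32
Coupling ω_s² = ω_s¹ ⇒ overall = -28/13 × 11/32 = -77/104

-77/104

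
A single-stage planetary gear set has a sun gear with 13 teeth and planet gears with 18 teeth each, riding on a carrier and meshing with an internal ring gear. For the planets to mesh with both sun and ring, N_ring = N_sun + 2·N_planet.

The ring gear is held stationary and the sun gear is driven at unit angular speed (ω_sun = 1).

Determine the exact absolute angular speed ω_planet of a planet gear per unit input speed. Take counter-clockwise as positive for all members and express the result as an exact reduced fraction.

-13/36

N_ring = 13 + 2·18 = 49
13(ω_s−ω_c) = −49(ω_r−ω_c),  ω_r=0, ω_s=1
13(1−ω_c) = −49(0−ω_c)  ⇒  62ω_c = 13  ⇒  ω_c = 13/62
sun–planet: 13·(1−13/62) = −18·(ω_p−ω_c)  ⇒  ω_p−ω_c = −(13/18)·(49/62) = -637/1116
ω_p = 13/62 − 637/1116 = -13/36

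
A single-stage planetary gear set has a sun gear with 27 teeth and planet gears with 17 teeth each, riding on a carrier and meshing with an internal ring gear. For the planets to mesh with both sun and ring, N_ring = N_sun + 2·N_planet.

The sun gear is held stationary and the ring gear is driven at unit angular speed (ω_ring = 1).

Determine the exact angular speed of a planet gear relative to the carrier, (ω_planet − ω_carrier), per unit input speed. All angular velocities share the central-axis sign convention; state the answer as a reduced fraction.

N_ring = 27 + 2·17 = 61
27(ω_s−ω_c) = −61(ω_r−ω_c),  ω_s=0, ω_r=1
27(0−ω_c) = −61(1−ω_c)  ⇒  88ω_c = 61  ⇒  ω_c = 61/88
sun–planet: 27·(0−61/88) = −17·(ω_p−ω_c)  ⇒  ω_p−ω_c = −(27/17)·(-61/88) = 1647/1496

1647/1496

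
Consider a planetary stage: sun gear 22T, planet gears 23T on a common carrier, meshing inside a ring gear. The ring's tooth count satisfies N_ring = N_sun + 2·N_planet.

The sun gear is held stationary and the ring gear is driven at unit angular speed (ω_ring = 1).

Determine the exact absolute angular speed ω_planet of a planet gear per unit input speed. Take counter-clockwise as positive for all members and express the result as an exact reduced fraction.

N_ring = 22 + 2·23 = 68
22(ω_s−ω_c) = −68(ω_r−ω_c),  ω_s=0, ω_r=1
22(0−ω_c) = −68(1−ω_c)  ⇒  90ω_c = 68  ⇒  ω_c = 34/45
sun–planet: 22·(0−34/45) = −23·(ω_p−ω_c)  ⇒  ω_p−ω_c = −(22/23)·(-34/45) = 748/1035
ω_p = 34/45 + 748/1035 = 34/23

34/23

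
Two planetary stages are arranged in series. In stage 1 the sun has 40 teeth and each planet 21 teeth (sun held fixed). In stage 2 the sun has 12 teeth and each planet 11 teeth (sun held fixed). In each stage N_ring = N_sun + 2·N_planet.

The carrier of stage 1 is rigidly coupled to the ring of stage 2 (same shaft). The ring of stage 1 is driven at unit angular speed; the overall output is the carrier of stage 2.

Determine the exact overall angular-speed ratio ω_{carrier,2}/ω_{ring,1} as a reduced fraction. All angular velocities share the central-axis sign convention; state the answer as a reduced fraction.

697/1403

Stage 1: N_ring = 40 + 2·21 = 82
Stage 1: 40(ω_s−ω_c) = −82(ω_r−ω_c),  ω_s=0, ω_r=1
Stage 1: 40(0−ω_c) = −82(1−ω_c)  ⇒  122ω_c = 82  ⇒  ω_c = 41/61
  ⇒ ω_c¹/ω_r¹ = 41/61
Stage 2: N_ring = 12 + 2·11 = 34
Stage 2: 12(ω_s−ω_c) = −34(ω_r−ω_c),  ω_s=0, ω_r=1
Stage 2: 12(0−ω_c) = −34(1−ω_c)  ⇒  46ω_c = 34  ⇒  ω_c = 17/23
  ⇒ ω_c²/ω_r² = 17/23
Coupling ω_r² = ω_c¹ ⇒ overall = 41/61 × 17/23 = 697/1403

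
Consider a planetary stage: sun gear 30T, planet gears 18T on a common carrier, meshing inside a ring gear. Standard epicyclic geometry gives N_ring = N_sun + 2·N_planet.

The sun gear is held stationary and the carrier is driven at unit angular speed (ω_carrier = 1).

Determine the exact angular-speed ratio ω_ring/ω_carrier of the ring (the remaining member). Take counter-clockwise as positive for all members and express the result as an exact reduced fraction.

16/11

N_ring = 30 + 2·18 = 66
30(ω_s−ω_c) = −66(ω_r−ω_c),  ω_s=0, ω_c=1
ω_r = 1 − (30/66)(0−1) = 16/11
ω_r/ω_c = 16/11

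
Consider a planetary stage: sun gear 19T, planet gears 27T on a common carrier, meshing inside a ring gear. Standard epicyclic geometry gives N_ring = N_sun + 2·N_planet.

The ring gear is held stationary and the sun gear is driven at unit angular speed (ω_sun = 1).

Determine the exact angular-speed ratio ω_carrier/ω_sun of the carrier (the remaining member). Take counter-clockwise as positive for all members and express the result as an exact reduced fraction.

N_ring = 19 + 2·27 = 73
19(ω_s−ω_c) = −73(ω_r−ω_c),  ω_r=0, ω_s=1
19(1−ω_c) = −73(0−ω_c)  ⇒  92ω_c = 19  ⇒  ω_c = 19/92
ω_c/ω_s = 19/92

19/92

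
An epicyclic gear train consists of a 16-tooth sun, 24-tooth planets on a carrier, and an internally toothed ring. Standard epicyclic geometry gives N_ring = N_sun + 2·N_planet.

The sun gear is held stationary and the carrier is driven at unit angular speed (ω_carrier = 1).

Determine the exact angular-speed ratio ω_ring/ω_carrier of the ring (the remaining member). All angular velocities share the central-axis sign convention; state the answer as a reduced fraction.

5/4

N_ring = 16 + 2·24 = 64
16(ω_s−ω_c) = −64(ω_r−ω_c),  ω_s=0, ω_c=1
ω_r = 1 − (16/64)(0−1) = 5/4
ω_r/ω_c = 5/4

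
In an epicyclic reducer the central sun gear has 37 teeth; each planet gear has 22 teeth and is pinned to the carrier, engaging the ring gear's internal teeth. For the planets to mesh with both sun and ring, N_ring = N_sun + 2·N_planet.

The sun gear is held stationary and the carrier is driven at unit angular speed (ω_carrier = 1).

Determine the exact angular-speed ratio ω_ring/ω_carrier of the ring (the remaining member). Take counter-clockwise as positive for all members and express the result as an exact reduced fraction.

N_ring = 37 + 2·22 = 81
37(ω_s−ω_c) = −81(ω_r−ω_c),  ω_s=0, ω_c=1
ω_r = 1 − (37/81)(0−1) = 118/81
ω_r/ω_c = 118/81

118/81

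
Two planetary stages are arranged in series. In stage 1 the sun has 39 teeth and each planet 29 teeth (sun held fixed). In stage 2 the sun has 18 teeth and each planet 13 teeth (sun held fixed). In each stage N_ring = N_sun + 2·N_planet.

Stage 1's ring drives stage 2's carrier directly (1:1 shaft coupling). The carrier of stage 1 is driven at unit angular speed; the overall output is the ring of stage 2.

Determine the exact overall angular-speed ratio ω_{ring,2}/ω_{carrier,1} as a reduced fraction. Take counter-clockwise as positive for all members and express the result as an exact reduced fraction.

Stage 1: N_ring = 39 + 2·29 = 97
Stage 1: 39(ω_s−ω_c) = −97(ω_r−ω_c),  ω_s=0, ω_c=1
Stage 1: ω_r = 1 − (39/97)(0−1) = 136/97
  ⇒ ω_r¹/ω_c¹ = 136/97
Stage 2: N_ring = 18 + 2·13 = 44
Stage 2: 18(ω_s−ω_c) = −44(ω_r−ω_c),  ω_s=0, ω_c=1
Stage 2: ω_r = 1 − (18/44)(0−1) = 31/22
  ⇒ ω_r²/ω_c² = 31/22
Coupling ω_c² = ω_r¹ ⇒ overall = 136/97 × 31/22 = 2108/1067

2108/1067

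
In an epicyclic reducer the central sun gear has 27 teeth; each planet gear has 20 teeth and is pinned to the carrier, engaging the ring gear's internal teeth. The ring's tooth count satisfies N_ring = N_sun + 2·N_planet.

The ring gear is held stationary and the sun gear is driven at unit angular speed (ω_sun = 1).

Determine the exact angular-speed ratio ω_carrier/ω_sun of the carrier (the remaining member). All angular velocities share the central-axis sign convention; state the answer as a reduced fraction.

N_ring = 27 + 2·20 = 67
27(ω_s−ω_c) = −67(ω_r−ω_c),  ω_r=0, ω_s=1
27(1−ω_c) = −67(0−ω_c)  ⇒  94ω_c = 27  ⇒  ω_c = 27/94
ω_c/ω_s = 27/94

27/94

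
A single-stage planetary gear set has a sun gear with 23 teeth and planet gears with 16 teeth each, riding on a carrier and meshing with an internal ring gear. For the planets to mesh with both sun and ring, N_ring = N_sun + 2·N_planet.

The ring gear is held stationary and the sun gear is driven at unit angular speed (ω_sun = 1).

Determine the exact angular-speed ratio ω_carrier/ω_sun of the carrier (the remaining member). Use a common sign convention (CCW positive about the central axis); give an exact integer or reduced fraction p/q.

23/78

N_ring = 23 + 2·16 = 55
23(ω_s−ω_c) = −55(ω_r−ω_c),  ω_r=0, ω_s=1
23(1−ω_c) = −55(0−ω_c)  ⇒  78ω_c = 23  ⇒  ω_c = 23/78
ω_c/ω_s = 23/78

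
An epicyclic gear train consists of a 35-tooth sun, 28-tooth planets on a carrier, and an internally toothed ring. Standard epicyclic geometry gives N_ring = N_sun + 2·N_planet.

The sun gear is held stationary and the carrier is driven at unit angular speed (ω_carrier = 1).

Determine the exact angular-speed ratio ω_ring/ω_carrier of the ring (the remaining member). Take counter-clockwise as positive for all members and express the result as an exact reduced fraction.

18/13

N_ring = 35 + 2·28 = 91
35(ω_s−ω_c) = −91(ω_r−ω_c),  ω_s=0, ω_c=1
ω_r = 1 − (35/91)(0−1) = 18/13
ω_r/ω_c = 18/13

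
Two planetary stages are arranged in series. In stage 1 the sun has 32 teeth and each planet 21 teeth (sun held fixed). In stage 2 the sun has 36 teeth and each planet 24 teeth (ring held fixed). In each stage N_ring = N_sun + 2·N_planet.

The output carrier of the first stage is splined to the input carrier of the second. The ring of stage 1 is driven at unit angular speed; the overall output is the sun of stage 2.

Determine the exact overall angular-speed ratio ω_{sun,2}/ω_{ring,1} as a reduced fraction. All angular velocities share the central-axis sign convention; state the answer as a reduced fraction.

370/159

Stage 1: N_ring = 32 + 2·21 = 74
Stage 1: 32(ω_s−ω_c) = −74(ω_r−ω_c),  ω_s=0, ω_r=1
Stage 1: 32(0−ω_c) = −74(1−ω_c)  ⇒  106ω_c = 74  ⇒  ω_c = 37/53
  ⇒ ω_c¹/ω_r¹ = 37/53
Stage 2: N_ring = 36 + 2·24 = 84
Stage 2: 36(ω_s−ω_c) = −84(ω_r−ω_c),  ω_r=0, ω_c=1
Stage 2: ω_s = 1 − (84/36)(0−1) = 10/3
  ⇒ ω_s²/ω_c² = 10/3
Coupling ω_c² = ω_c¹ ⇒ overall = 37/53 × 10/3 = 370/159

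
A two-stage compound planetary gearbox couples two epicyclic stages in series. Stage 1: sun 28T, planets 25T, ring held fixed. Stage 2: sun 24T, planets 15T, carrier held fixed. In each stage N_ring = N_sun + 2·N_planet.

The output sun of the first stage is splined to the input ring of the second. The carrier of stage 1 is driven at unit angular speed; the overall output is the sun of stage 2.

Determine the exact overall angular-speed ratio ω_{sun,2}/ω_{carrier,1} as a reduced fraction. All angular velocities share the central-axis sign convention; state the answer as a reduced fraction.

-477/56

Stage 1: N_ring = 28 + 2·25 = 78
Stage 1: 28(ω_s−ω_c) = −78(ω_r−ω_c),  ω_r=0, ω_c=1
Stage 1: ω_s = 1 − (78/28)(0−1) = 53/14
  ⇒ ω_s¹/ω_c¹ = 53/14
Stage 2: N_ring = 24 + 2·15 = 54
Stage 2: 24(ω_s−ω_c) = −54(ω_r−ω_c),  ω_c=0, ω_r=1
Stage 2: ω_s = 0 − (54/24)(1−0) = -9/4
  ⇒ ω_s²/ω_r² = -9/4
Coupling ω_r² = ω_s¹ ⇒ overall = 53/14 × -9/4 = -477/56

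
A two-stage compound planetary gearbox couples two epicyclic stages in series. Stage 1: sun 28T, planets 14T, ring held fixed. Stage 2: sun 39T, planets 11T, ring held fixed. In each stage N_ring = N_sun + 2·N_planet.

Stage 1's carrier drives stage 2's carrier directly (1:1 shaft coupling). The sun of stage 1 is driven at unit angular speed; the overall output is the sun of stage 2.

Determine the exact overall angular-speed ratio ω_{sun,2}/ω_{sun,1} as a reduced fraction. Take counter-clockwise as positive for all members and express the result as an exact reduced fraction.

Stage 1: N_ring = 28 + 2·14 = 56
Stage 1: 28(ω_s−ω_c) = −56(ω_r−ω_c),  ω_r=0, ω_s=1
Stage 1: 28(1−ω_c) = −56(0−ω_c)  ⇒  84ω_c = 28  ⇒  ω_c = 1/3
  ⇒ ω_c¹/ω_s¹ = 1/3
Stage 2: N_ring = 39 + 2·11 = 61
Stage 2: 39(ω_s−ω_c) = −61(ω_r−ω_c),  ω_r=0, ω_c=1
Stage 2: ω_s = 1 − (61/39)(0−1) = 100/39
  ⇒ ω_s²/ω_c² = 100/39
Coupling ω_c² = ω_c¹ ⇒ overall = 1/3 × 100/39 = 100/117

100/117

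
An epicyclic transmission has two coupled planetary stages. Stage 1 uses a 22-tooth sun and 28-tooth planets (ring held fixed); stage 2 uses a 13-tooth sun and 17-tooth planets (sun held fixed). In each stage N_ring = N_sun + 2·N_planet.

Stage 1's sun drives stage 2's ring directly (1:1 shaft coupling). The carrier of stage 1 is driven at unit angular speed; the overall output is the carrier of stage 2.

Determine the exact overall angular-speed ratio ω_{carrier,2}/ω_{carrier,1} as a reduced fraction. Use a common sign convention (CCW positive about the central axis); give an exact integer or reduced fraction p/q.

235/66

Stage 1: N_ring = 22 + 2·28 = 78
Stage 1: 22(ω_s−ω_c) = −78(ω_r−ω_c),  ω_r=0, ω_c=1
Stage 1: ω_s = 1 − (78/22)(0−1) = 50/11
  ⇒ ω_s¹/ω_c¹ = 50/11
Stage 2: N_ring = 13 + 2·17 = 47
Stage 2: 13(ω_s−ω_c) = −47(ω_r−ω_c),  ω_s=0, ω_r=1
Stage 2: 13(0−ω_c) = −47(1−ω_c)  ⇒  60ω_c = 47  ⇒  ω_c = 47/60
  ⇒ ω_c²/ω_r² = 47/60
Coupling ω_r² = ω_s¹ ⇒ overall = 50/11 × 47/60 = 235/66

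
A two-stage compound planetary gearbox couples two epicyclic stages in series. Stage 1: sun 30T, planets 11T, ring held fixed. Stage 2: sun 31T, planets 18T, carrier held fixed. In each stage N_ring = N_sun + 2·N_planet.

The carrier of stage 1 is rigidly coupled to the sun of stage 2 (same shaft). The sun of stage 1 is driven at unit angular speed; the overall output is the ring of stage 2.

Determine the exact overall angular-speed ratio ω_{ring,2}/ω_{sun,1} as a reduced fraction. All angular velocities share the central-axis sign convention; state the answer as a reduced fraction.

Stage 1: N_ring = 30 + 2·11 = 52
Stage 1: 30(ω_s−ω_c) = −52(ω_r−ω_c),  ω_r=0, ω_s=1
Stage 1: 30(1−ω_c) = −52(0−ω_c)  ⇒  82ω_c = 30  ⇒  ω_c = 15/41
  ⇒ ω_c¹/ω_s¹ = 15/41
Stage 2: N_ring = 31 + 2·18 = 67
Stage 2: 31(ω_s−ω_c) = −67(ω_r−ω_c),  ω_c=0, ω_s=1
Stage 2: ω_r = 0 − (31/67)(1−0) = -31/67
  ⇒ ω_r²/ω_s² = -31/67
Coupling ω_s² = ω_c¹ ⇒ overall = 15/41 × -31/67 = -465/2747

-465/2747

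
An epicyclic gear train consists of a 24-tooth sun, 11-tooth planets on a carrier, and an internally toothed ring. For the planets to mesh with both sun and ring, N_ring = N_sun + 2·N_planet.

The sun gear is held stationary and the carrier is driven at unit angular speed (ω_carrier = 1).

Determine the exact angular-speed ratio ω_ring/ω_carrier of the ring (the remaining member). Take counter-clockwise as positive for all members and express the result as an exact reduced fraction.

N_ring = 24 + 2·11 = 46
24(ω_s−ω_c) = −46(ω_r−ω_c),  ω_s=0, ω_c=1
ω_r = 1 − (24/46)(0−1) = 35/23
ω_r/ω_c = 35/23

35/23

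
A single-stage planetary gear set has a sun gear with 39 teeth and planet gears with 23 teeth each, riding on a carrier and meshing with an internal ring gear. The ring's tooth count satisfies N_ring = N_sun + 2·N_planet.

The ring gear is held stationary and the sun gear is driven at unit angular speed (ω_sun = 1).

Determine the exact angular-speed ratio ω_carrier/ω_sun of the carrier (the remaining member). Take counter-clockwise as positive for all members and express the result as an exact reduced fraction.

N_ring = 39 + 2·23 = 85
39(ω_s−ω_c) = −85(ω_r−ω_c),  ω_r=0, ω_s=1
39(1−ω_c) = −85(0−ω_c)  ⇒  124ω_c = 39  ⇒  ω_c = 39/124
ω_c/ω_s = 39/124

39/124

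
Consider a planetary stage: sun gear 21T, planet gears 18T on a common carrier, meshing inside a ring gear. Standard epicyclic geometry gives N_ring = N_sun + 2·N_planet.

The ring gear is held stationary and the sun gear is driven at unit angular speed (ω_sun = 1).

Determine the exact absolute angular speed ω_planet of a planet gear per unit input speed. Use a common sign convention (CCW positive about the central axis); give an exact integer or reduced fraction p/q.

N_ring = 21 + 2·18 = 57
21(ω_s−ω_c) = −57(ω_r−ω_c),  ω_r=0, ω_s=1
21(1−ω_c) = −57(0−ω_c)  ⇒  78ω_c = 21  ⇒  ω_c = 7/26
sun–planet: 21·(1−7/26) = −18·(ω_p−ω_c)  ⇒  ω_p−ω_c = −(21/18)·(19/26) = -133/156
ω_p = 7/26 − 133/156 = -7/12

-7/12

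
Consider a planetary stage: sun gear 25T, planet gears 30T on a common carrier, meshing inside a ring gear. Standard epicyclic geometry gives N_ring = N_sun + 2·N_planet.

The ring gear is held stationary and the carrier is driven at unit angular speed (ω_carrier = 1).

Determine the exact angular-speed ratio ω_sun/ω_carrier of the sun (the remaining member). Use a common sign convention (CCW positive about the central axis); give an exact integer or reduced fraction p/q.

22/5

N_ring = 25 + 2·30 = 85
25(ω_s−ω_c) = −85(ω_r−ω_c),  ω_r=0, ω_c=1
ω_s = 1 − (85/25)(0−1) = 22/5
ω_s/ω_c = 22/5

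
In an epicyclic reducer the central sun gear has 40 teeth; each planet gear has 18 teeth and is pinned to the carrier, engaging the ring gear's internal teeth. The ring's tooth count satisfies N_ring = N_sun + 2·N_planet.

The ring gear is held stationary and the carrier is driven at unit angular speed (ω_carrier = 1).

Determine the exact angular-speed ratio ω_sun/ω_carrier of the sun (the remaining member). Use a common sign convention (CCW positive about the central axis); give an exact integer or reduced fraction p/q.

N_ring = 40 + 2·18 = 76
40(ω_s−ω_c) = −76(ω_r−ω_c),  ω_r=0, ω_c=1
ω_s = 1 − (76/40)(0−1) = 29/10
ω_s/ω_c = 29/10

29/10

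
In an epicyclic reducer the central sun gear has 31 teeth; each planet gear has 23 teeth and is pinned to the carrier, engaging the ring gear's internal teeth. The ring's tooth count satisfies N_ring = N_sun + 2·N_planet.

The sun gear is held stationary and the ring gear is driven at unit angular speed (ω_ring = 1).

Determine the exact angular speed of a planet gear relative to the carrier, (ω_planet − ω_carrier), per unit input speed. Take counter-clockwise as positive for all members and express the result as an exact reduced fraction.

N_ring = 31 + 2·23 = 77
31(ω_s−ω_c) = −77(ω_r−ω_c),  ω_s=0, ω_r=1
31(0−ω_c) = −77(1−ω_c)  ⇒  108ω_c = 77  ⇒  ω_c = 77/108
sun–planet: 31·(0−77/108) = −23·(ω_p−ω_c)  ⇒  ω_p−ω_c = −(31/23)·(-77/108) = 2387/2484

2387/2484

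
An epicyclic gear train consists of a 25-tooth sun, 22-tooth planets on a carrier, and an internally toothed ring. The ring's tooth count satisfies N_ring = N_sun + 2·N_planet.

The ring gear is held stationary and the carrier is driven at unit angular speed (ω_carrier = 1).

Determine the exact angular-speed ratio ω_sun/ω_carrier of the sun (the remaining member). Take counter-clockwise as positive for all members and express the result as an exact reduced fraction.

94/25

N_ring = 25 + 2·22 = 69
25(ω_s−ω_c) = −69(ω_r−ω_c),  ω_r=0, ω_c=1
ω_s = 1 − (69/25)(0−1) = 94/25
ω_s/ω_c = 94/25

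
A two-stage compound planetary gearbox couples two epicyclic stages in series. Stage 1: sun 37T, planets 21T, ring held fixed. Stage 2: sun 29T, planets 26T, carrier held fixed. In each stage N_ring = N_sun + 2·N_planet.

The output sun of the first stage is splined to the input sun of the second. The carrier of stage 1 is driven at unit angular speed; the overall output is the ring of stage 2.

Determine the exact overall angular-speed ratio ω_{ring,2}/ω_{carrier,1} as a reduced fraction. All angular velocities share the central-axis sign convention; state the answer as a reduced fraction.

-3364/2997

Stage 1: N_ring = 37 + 2·21 = 79
Stage 1: 37(ω_s−ω_c) = −79(ω_r−ω_c),  ω_r=0, ω_c=1
Stage 1: ω_s = 1 − (79/37)(0−1) = 116/37
  ⇒ ω_s¹/ω_c¹ = 116/37
Stage 2: N_ring = 29 + 2·26 = 81
Stage 2: 29(ω_s−ω_c) = −81(ω_r−ω_c),  ω_c=0, ω_s=1
Stage 2: ω_r = 0 − (29/81)(1−0) = -29/81
  ⇒ ω_r²/ω_s² = -29/81
Coupling ω_s² = ω_s¹ ⇒ overall = 116/37 × -29/81 = -3364/2997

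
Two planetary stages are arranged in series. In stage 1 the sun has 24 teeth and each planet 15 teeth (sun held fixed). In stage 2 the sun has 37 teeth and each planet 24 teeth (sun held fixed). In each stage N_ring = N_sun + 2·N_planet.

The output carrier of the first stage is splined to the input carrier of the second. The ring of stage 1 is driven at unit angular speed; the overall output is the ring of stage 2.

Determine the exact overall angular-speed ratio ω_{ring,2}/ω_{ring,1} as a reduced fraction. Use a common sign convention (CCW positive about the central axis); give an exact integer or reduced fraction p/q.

1098/1105

Stage 1: N_ring = 24 + 2·15 = 54
Stage 1: 24(ω_s−ω_c) = −54(ω_r−ω_c),  ω_s=0, ω_r=1
Stage 1: 24(0−ω_c) = −54(1−ω_c)  ⇒  78ω_c = 54  ⇒  ω_c = 9/13
  ⇒ ω_c¹/ω_r¹ = 9/13
Stage 2: N_ring = 37 + 2·24 = 85
Stage 2: 37(ω_s−ω_c) = −85(ω_r−ω_c),  ω_s=0, ω_c=1
Stage 2: ω_r = 1 − (37/85)(0−1) = 122/85
  ⇒ ω_r²/ω_c² = 122/85
Coupling ω_c² = ω_c¹ ⇒ overall = 9/13 × 122/85 = 1098/1105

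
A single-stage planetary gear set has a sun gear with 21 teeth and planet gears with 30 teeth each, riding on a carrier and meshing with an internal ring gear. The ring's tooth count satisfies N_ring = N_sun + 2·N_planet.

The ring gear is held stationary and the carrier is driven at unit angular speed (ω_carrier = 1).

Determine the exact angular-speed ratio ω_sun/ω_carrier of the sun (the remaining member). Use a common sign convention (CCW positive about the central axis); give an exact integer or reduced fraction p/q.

34/7

N_ring = 21 + 2·30 = 81
21(ω_s−ω_c) = −81(ω_r−ω_c),  ω_r=0, ω_c=1
ω_s = 1 − (81/21)(0−1) = 34/7
ω_s/ω_c = 34/7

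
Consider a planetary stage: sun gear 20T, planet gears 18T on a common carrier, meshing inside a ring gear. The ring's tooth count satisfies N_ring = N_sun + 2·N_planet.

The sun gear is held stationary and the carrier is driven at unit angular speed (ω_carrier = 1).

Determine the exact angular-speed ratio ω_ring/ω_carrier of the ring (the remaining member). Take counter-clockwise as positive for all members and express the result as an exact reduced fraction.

N_ring = 20 + 2·18 = 56
20(ω_s−ω_c) = −56(ω_r−ω_c),  ω_s=0, ω_c=1
ω_r = 1 − (20/56)(0−1) = 19/14
ω_r/ω_c = 19/14

19/14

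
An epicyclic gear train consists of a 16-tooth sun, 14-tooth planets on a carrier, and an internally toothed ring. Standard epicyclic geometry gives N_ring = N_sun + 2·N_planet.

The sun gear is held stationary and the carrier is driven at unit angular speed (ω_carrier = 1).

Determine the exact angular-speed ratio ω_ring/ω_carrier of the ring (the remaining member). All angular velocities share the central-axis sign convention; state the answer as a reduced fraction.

N_ring = 16 + 2·14 = 44
16(ω_s−ω_c) = −44(ω_r−ω_c),  ω_s=0, ω_c=1
ω_r = 1 − (16/44)(0−1) = 15/11
ω_r/ω_c = 15/11

15/11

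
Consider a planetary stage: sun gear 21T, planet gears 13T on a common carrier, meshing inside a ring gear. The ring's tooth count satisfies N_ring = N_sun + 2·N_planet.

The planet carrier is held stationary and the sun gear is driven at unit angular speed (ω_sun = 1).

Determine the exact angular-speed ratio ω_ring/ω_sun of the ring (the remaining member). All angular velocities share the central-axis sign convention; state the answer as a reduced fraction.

-21/47

N_ring = 21 + 2·13 = 47
21(ω_s−ω_c) = −47(ω_r−ω_c),  ω_c=0, ω_s=1
ω_r = 0 − (21/47)(1−0) = -21/47
ω_r/ω_s = -21/47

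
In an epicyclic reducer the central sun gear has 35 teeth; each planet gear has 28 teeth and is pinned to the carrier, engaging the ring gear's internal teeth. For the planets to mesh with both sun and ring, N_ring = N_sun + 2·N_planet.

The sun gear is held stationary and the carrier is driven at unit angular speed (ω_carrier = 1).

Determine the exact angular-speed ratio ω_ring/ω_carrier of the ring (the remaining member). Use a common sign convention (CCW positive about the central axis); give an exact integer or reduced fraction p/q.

N_ring = 35 + 2·28 = 91
35(ω_s−ω_c) = −91(ω_r−ω_c),  ω_s=0, ω_c=1
ω_r = 1 − (35/91)(0−1) = 18/13
ω_r/ω_c = 18/13

18/13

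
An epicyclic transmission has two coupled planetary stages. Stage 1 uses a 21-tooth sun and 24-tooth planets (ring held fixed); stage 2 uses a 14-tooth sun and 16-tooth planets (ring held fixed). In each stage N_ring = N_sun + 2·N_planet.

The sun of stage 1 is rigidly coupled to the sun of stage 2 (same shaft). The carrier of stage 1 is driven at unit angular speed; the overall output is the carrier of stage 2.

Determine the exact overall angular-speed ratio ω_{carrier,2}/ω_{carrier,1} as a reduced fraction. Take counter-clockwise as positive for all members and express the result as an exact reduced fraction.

1

Stage 1: N_ring = 21 + 2·24 = 69
Stage 1: 21(ω_s−ω_c) = −69(ω_r−ω_c),  ω_r=0, ω_c=1
Stage 1: ω_s = 1 − (69/21)(0−1) = 30/7
  ⇒ ω_s¹/ω_c¹ = 30/7
Stage 2: N_ring = 14 + 2·16 = 46
Stage 2: 14(ω_s−ω_c) = −46(ω_r−ω_c),  ω_r=0, ω_s=1
Stage 2: 14(1−ω_c) = −46(0−ω_c)  ⇒  60ω_c = 14  ⇒  ω_c = 7/30
  ⇒ ω_c²/ω_s² = 7/30
Coupling ω_s² = ω_s¹ ⇒ overall = 30/7 × 7/30 = 1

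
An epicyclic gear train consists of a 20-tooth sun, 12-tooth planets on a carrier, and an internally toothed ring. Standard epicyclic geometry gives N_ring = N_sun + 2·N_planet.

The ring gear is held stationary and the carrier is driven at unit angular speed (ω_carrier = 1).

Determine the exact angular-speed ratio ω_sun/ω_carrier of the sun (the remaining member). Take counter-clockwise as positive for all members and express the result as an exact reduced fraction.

N_ring = 20 + 2·12 = 44
20(ω_s−ω_c) = −44(ω_r−ω_c),  ω_r=0, ω_c=1
ω_s = 1 − (44/20)(0−1) = 16/5
ω_s/ω_c = 16/5

16/5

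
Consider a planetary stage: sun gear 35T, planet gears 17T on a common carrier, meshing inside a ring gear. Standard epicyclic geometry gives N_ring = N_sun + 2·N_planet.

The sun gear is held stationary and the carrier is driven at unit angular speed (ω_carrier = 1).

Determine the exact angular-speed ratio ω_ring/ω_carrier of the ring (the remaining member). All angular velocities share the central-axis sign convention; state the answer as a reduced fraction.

104/69

N_ring = 35 + 2·17 = 69
35(ω_s−ω_c) = −69(ω_r−ω_c),  ω_s=0, ω_c=1
ω_r = 1 − (35/69)(0−1) = 104/69
ω_r/ω_c = 104/69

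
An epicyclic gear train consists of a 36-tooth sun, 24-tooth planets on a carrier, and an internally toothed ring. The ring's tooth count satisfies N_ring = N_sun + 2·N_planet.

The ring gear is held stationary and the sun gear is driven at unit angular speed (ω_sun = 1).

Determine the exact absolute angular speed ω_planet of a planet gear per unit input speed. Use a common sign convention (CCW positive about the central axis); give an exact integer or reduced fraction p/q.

-3/4

N_ring = 36 + 2·24 = 84
36(ω_s−ω_c) = −84(ω_r−ω_c),  ω_r=0, ω_s=1
36(1−ω_c) = −84(0−ω_c)  ⇒  120ω_c = 36  ⇒  ω_c = 3/10
sun–planet: 36·(1−3/10) = −24·(ω_p−ω_c)  ⇒  ω_p−ω_c = −(36/24)·(7/10) = -21/20
ω_p = 3/10 − 21/20 = -3/4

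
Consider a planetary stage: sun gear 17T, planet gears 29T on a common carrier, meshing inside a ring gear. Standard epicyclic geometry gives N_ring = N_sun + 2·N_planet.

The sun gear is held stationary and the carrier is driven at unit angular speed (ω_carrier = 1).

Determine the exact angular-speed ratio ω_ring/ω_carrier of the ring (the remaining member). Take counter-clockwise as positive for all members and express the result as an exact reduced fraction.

N_ring = 17 + 2·29 = 75
17(ω_s−ω_c) = −75(ω_r−ω_c),  ω_s=0, ω_c=1
ω_r = 1 − (17/75)(0−1) = 92/75
ω_r/ω_c = 92/75

92/75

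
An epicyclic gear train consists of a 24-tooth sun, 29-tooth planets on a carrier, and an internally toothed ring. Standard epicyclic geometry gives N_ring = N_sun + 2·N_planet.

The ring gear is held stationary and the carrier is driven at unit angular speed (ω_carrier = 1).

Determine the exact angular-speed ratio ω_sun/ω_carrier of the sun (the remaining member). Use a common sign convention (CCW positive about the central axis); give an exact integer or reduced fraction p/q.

53/12

N_ring = 24 + 2·29 = 82
24(ω_s−ω_c) = −82(ω_r−ω_c),  ω_r=0, ω_c=1
ω_s = 1 − (82/24)(0−1) = 53/12
ω_s/ω_c = 53/12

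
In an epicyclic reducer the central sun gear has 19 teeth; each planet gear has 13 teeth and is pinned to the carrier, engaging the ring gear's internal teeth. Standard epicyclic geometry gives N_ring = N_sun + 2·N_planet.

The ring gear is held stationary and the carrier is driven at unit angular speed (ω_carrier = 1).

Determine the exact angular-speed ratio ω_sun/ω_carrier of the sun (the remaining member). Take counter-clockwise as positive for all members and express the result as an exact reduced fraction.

N_ring = 19 + 2·13 = 45
19(ω_s−ω_c) = −45(ω_r−ω_c),  ω_r=0, ω_c=1
ω_s = 1 − (45/19)(0−1) = 64/19
ω_s/ω_c = 64/19

64/19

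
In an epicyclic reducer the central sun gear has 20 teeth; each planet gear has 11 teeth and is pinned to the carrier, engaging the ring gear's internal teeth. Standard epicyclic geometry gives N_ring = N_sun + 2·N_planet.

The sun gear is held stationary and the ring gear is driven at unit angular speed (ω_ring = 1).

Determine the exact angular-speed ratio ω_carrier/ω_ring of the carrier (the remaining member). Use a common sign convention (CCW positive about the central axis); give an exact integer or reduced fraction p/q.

21/31

N_ring = 20 + 2·11 = 42
20(ω_s−ω_c) = −42(ω_r−ω_c),  ω_s=0, ω_r=1
20(0−ω_c) = −42(1−ω_c)  ⇒  62ω_c = 42  ⇒  ω_c = 21/31
ω_c/ω_r = 21/31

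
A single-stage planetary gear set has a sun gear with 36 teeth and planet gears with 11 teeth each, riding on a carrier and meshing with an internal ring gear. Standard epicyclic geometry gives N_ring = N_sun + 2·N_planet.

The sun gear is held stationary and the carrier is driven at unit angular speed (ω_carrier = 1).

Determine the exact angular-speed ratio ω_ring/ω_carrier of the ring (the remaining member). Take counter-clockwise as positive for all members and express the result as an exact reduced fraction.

47/29

N_ring = 36 + 2·11 = 58
36(ω_s−ω_c) = −58(ω_r−ω_c),  ω_s=0, ω_c=1
ω_r = 1 − (36/58)(0−1) = 47/29
ω_r/ω_c = 47/29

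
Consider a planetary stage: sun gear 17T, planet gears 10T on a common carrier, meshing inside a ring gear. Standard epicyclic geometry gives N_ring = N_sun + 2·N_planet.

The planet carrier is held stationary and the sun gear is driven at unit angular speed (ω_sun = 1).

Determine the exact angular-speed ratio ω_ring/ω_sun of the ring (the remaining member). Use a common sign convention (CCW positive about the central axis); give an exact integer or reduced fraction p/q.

N_ring = 17 + 2·10 = 37
17(ω_s−ω_c) = −37(ω_r−ω_c),  ω_c=0, ω_s=1
ω_r = 0 − (17/37)(1−0) = -17/37
ω_r/ω_s = -17/37

-17/37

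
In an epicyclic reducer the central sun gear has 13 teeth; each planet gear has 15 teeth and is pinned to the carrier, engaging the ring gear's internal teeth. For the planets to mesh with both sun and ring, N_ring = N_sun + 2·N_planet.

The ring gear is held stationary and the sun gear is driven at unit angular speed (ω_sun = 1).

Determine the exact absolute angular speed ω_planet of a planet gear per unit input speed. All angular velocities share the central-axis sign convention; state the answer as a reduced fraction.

-13/30

N_ring = 13 + 2·15 = 43
13(ω_s−ω_c) = −43(ω_r−ω_c),  ω_r=0, ω_s=1
13(1−ω_c) = −43(0−ω_c)  ⇒  56ω_c = 13  ⇒  ω_c = 13/56
sun–planet: 13·(1−13/56) = −15·(ω_p−ω_c)  ⇒  ω_p−ω_c = −(13/15)·(43/56) = -559/840
ω_p = 13/56 − 559/840 = -13/30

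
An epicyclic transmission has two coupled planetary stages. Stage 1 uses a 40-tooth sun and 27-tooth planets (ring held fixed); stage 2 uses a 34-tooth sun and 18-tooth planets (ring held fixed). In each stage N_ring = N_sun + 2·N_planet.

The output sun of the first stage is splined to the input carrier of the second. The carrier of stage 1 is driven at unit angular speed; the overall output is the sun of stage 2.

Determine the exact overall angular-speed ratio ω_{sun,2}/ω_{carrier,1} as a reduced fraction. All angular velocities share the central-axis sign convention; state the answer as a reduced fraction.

Stage 1: N_ring = 40 + 2·27 = 94
Stage 1: 40(ω_s−ω_c) = −94(ω_r−ω_c),  ω_r=0, ω_c=1
Stage 1: ω_s = 1 − (94/40)(0−1) = 67/20
  ⇒ ω_s¹/ω_c¹ = 67/20
Stage 2: N_ring = 34 + 2·18 = 70
Stage 2: 34(ω_s−ω_c) = −70(ω_r−ω_c),  ω_r=0, ω_c=1
Stage 2: ω_s = 1 − (70/34)(0−1) = 52/17
  ⇒ ω_s²/ω_c² = 52/17
Coupling ω_c² = ω_s¹ ⇒ overall = 67/20 × 52/17 = 871/85

871/85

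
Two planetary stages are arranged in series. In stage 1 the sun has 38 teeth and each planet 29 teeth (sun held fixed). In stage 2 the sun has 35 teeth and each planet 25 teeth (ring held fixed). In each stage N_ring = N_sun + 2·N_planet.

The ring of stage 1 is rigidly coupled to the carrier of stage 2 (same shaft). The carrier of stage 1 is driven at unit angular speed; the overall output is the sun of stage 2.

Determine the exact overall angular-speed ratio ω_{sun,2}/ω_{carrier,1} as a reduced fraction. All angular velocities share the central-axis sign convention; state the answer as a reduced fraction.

67/14

Stage 1: N_ring = 38 + 2·29 = 96
Stage 1: 38(ω_s−ω_c) = −96(ω_r−ω_c),  ω_s=0, ω_c=1
Stage 1: ω_r = 1 − (38/96)(0−1) = 67/48
  ⇒ ω_r¹/ω_c¹ = 67/48
Stage 2: N_ring = 35 + 2·25 = 85
Stage 2: 35(ω_s−ω_c) = −85(ω_r−ω_c),  ω_r=0, ω_c=1
Stage 2: ω_s = 1 − (85/35)(0−1) = 24/7
  ⇒ ω_s²/ω_c² = 24/7
Coupling ω_c² = ω_r¹ ⇒ overall = 67/48 × 24/7 = 67/14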